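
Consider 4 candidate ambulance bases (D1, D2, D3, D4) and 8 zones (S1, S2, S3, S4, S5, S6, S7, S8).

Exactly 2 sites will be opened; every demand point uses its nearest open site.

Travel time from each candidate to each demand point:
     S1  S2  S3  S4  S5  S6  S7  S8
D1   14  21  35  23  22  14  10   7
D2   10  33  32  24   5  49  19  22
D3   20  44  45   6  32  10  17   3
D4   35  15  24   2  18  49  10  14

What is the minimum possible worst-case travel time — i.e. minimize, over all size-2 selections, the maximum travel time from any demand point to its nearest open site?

Open {D1, D4}.
  Farthest demand point is S3 at travel time 24 (to D4); all others are ≤ 24.
With {D3, D4} the worst case is 24.
With {D1, D2} the worst case is 32.
No size-2 selection achieves below 24.

24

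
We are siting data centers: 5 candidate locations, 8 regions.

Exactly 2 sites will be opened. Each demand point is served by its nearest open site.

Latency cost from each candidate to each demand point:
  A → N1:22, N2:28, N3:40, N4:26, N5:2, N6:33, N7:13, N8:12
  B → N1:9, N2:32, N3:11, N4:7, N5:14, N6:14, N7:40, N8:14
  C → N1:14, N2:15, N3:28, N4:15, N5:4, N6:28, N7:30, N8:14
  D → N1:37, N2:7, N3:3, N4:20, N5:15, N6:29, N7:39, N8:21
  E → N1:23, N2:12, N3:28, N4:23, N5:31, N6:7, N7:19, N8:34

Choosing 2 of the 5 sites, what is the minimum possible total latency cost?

Open {B, E}.
  N1→B 9, N2→E 12, N3→B 11, N4→B 7, N5→B 14, N6→E 7, N7→E 19, N8→B 14  ⇒ total 93.
Compare {A, B}: total 96.
Compare {B, C}: total 104.
No size-2 selection does better; minimum is 93.

93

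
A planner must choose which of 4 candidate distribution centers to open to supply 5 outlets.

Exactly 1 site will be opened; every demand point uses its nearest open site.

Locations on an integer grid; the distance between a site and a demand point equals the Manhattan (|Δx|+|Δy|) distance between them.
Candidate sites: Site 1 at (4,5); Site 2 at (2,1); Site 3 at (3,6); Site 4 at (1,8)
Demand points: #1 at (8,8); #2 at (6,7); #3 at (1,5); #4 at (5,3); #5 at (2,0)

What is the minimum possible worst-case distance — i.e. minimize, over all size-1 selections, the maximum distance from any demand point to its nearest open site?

7

Open {Site 1}.
  Farthest demand point is #1 at distance 7 (to Site 1); all others are ≤ 7.
With {Site 3} the worst case is 7.
With {Site 4} the worst case is 9.
No size-1 selection achieves below 7.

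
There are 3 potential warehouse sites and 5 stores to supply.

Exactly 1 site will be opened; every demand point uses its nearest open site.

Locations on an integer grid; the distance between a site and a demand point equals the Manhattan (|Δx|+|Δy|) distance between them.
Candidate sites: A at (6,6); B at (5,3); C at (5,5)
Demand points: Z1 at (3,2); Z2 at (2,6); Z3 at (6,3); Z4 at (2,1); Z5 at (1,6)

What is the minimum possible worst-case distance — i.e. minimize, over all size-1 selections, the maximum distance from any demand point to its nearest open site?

Open {B}.
  Farthest demand point is Z5 at distance 7 (to B); all others are ≤ 7.
With {C} the worst case is 7.
With {A} the worst case is 9.
No size-1 selection achieves below 7.

7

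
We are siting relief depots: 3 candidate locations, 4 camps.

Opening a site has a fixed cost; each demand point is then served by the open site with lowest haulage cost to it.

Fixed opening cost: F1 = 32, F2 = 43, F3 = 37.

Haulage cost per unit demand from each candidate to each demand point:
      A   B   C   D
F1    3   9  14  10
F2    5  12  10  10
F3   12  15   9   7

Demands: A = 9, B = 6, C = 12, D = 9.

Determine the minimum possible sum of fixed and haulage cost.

321

Open {F1, F3}: assign each demand point to its cheapest open site.
  A→F1 9×3=27, B→F1 6×9=54, C→F3 12×9=108, D→F3 9×7=63
  haulage cost 252, fixed 69 → total 321.
Compare {F1, F2, F3}: haulage cost 252 + fixed 112 = 364.
Compare {F1, F2}: haulage cost 291 + fixed 75 = 366.
Compare {F2, F3}: haulage cost 288 + fixed 80 = 368.
All other subsets cost ≥ 364. Minimum total cost: 321.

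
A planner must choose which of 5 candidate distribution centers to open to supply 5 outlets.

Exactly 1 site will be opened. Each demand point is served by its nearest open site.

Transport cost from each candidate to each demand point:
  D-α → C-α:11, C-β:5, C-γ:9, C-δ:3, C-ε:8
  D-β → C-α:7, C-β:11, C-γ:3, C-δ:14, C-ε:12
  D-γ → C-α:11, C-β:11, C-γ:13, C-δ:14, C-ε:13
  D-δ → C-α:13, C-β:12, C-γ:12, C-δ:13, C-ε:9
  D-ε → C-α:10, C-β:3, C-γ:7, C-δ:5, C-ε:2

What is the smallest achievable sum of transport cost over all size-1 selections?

27

Open {D-ε}.
  C-α→D-ε 10, C-β→D-ε 3, C-γ→D-ε 7, C-δ→D-ε 5, C-ε→D-ε 2  ⇒ total 27.
Compare {D-α}: total 36.
Compare {D-β}: total 47.
No size-1 selection does better; minimum is 27.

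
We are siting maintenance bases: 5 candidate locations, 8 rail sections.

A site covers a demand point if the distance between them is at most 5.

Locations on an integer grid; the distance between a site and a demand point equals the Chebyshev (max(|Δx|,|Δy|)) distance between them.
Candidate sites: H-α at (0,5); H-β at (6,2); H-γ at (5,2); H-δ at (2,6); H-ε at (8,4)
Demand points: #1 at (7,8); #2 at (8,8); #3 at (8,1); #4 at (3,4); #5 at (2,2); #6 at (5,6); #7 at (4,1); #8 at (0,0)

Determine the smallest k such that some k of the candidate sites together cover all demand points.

2

Coverage sets (demand points within 5 of each site):
  H-α: {#4, #5, #6, #7, #8}
  H-β: {#3, #4, #5, #6, #7}
  H-γ: {#3, #4, #5, #6, #7, #8}
  H-δ: {#1, #4, #5, #6, #7}
  H-ε: {#1, #2, #3, #4, #6, #7}
No single site covers all 8 demand points.
But {H-α, H-ε} covers everything, so the minimum is 2.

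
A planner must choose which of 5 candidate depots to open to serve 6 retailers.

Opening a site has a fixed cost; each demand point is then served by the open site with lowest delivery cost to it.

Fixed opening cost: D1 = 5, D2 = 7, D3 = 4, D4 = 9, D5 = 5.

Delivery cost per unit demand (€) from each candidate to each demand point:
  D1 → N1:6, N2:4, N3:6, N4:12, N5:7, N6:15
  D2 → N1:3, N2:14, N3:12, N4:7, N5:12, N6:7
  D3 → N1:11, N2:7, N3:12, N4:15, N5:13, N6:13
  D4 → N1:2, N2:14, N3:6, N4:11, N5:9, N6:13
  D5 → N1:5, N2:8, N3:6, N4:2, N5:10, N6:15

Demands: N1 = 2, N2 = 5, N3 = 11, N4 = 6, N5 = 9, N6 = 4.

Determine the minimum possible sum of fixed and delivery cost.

212

Open {D1, D2, D5}: assign each demand point to its cheapest open site.
  N1→D2 2×3=6, N2→D1 5×4=20, N3→D1 11×6=66, N4→D5 6×2=12, N5→D1 9×7=63, N6→D2 4×7=28
  delivery cost 195, fixed 17 → total 212.
Compare {D1, D2, D3, D5}: delivery cost 195 + fixed 21 = 216.
Compare {D1, D2, D4, D5}: delivery cost 193 + fixed 26 = 219.
Compare {D1, D2, D3, D4, D5}: delivery cost 193 + fixed 30 = 223.
All other subsets cost ≥ 216. Minimum total cost: 212.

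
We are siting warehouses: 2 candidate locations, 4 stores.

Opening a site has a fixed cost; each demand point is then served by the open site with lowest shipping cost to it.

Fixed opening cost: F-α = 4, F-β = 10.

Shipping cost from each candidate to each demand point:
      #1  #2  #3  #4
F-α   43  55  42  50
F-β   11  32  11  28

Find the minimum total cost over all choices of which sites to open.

92

Open {F-β}: assign each demand point to its cheapest open site.
  #1→F-β 11, #2→F-β 32, #3→F-β 11, #4→F-β 28
  shipping cost 82, fixed 10 → total 92.
Compare {F-α, F-β}: shipping cost 82 + fixed 14 = 96.
Compare {F-α}: shipping cost 190 + fixed 4 = 194.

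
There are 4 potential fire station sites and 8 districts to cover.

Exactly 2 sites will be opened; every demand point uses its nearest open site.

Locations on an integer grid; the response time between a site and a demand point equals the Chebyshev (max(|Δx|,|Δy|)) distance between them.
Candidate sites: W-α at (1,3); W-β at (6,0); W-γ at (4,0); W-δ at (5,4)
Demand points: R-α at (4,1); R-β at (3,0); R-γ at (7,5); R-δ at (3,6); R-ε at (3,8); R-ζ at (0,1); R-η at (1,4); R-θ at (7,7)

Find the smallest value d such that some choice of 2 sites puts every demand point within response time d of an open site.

Open {W-α, W-δ}.
  Farthest demand point is R-ε at response time 4 (to W-δ); all others are ≤ 4.
With {W-γ, W-δ} the worst case is 4.
With {W-β, W-δ} the worst case is 5.
No size-2 selection achieves below 4.

4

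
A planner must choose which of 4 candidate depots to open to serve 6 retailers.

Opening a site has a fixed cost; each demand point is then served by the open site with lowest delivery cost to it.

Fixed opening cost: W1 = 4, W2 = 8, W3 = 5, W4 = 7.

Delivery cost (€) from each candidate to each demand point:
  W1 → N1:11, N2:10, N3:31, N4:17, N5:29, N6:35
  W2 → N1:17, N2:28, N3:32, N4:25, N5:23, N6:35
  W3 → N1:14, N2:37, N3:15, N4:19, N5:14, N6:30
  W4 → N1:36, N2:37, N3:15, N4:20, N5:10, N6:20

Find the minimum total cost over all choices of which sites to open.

Open {W1, W4}: assign each demand point to its cheapest open site.
  N1→W1 11, N2→W1 10, N3→W4 15, N4→W1 17, N5→W4 10, N6→W4 20
  delivery cost 83, fixed 11 → total 94.
Compare {W1, W3, W4}: delivery cost 83 + fixed 16 = 99.
Compare {W1, W2, W4}: delivery cost 83 + fixed 19 = 102.
Compare {W1, W3}: delivery cost 97 + fixed 9 = 106.
All other subsets cost ≥ 99. Minimum total cost: 94.

94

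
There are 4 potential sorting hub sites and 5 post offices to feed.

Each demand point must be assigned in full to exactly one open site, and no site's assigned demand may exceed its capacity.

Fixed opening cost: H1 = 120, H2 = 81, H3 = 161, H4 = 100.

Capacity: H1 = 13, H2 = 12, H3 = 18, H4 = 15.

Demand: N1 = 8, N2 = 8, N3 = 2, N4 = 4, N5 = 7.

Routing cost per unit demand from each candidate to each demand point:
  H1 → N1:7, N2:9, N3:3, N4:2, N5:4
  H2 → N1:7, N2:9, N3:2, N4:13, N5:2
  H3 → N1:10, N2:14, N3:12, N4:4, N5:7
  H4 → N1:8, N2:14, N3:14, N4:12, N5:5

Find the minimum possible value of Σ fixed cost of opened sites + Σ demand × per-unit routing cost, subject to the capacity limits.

Open {H1, H2, H4}; cheapest assignment that respects the capacities:
  H1 (cap 13, load 12): N2, N4 — cost 8×9 + 4×2 = 80
  H2 (cap 12, load 9): N3, N5 — cost 2×2 + 7×2 = 18
  H4 (cap 15, load 8): N1 — cost 8×8 = 64
  Shipping 162, fixed 301 → total 463.
  Any other capacity-feasible assignment to {H1, H2, H4} ships for at least 162.
Compare {H3, H4}: its best feasible assignment gives total 512.
Compare {H1, H3}: its best feasible assignment gives total 514.
Every other set of open sites that can feasibly serve all demand totals ≥ 512 even under its best assignment. Minimum: 463.

463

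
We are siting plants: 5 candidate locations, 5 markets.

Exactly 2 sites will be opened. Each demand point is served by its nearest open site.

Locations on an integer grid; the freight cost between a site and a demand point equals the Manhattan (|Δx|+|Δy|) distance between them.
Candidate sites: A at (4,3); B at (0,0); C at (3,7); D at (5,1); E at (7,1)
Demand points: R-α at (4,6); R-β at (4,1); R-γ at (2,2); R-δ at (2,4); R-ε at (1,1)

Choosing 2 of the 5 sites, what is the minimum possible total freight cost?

Open {A, B}.
  R-α→A 3, R-β→A 2, R-γ→A 3, R-δ→A 3, R-ε→B 2  ⇒ total 13.
Compare {A, D}: total 14.
Compare {A, C}: total 15.
No size-2 selection does better; minimum is 13.

13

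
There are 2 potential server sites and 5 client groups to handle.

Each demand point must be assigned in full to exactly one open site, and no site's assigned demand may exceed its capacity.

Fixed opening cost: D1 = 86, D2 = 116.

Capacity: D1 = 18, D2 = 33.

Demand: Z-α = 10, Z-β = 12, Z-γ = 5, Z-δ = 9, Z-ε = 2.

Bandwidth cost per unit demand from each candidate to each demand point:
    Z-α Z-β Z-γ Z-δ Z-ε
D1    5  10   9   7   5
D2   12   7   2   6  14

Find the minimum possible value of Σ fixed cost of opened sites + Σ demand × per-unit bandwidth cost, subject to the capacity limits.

Open {D1, D2}; cheapest assignment that respects the capacities:
  D1 (cap 18, load 12): Z-α, Z-ε — cost 10×5 + 2×5 = 60
  D2 (cap 33, load 26): Z-β, Z-γ, Z-δ — cost 12×7 + 5×2 + 9×6 = 148
  Shipping 208, fixed 202 → total 410.
  Any other capacity-feasible assignment to {D1, D2} ships for at least 208.
Total demand is 38 and no other set of sites has combined capacity ≥ 38, so {D1, D2} is the only feasible choice of open sites. Minimum: 410.

410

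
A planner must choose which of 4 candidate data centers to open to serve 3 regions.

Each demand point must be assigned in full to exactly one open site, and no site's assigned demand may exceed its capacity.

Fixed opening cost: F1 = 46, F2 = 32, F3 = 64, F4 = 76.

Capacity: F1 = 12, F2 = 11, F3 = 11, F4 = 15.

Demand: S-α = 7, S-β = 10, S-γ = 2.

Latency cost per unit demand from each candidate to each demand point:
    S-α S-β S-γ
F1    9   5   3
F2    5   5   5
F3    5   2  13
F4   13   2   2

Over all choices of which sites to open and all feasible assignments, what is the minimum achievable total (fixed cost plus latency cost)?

Open {F2, F3}; cheapest assignment that respects the capacities:
  F2 (cap 11, load 9): S-α, S-γ — cost 7×5 + 2×5 = 45
  F3 (cap 11, load 10): S-β — cost 10×2 = 20
  Shipping 65, fixed 96 → total 161.
  Any other capacity-feasible assignment to {F2, F3} ships for at least 65.
Compare {F2, F4}: its best feasible assignment gives total 167.
Compare {F1, F2}: its best feasible assignment gives total 169.
Every other set of open sites that can feasibly serve all demand totals ≥ 167 even under its best assignment. Minimum: 161.

161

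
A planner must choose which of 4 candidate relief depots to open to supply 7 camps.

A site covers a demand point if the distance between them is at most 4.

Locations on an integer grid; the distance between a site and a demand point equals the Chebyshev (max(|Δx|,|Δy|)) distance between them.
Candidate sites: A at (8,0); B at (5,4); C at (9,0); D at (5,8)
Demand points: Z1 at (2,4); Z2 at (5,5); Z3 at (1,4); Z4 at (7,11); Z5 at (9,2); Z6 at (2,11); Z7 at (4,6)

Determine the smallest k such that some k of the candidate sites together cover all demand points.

2

Coverage sets (demand points within 4 of each site):
  A: {Z5}
  B: {Z1, Z2, Z3, Z5, Z7}
  C: {Z5}
  D: {Z1, Z2, Z3, Z4, Z6, Z7}
No single site covers all 7 demand points.
But {A, D} covers everything, so the minimum is 2.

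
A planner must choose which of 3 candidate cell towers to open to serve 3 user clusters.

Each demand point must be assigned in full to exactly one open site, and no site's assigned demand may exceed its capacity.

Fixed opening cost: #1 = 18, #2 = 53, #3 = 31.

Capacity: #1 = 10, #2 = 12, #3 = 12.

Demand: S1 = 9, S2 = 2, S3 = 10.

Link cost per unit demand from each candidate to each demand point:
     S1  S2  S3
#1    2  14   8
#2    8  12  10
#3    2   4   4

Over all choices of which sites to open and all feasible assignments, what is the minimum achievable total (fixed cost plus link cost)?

115

Open {#1, #3}; cheapest assignment that respects the capacities:
  #1 (cap 10, load 9): S1 — cost 9×2 = 18
  #3 (cap 12, load 12): S2, S3 — cost 2×4 + 10×4 = 48
  Shipping 66, fixed 49 → total 115.
  Any other capacity-feasible assignment to {#1, #3} ships for at least 66.
Compare {#1, #2, #3}: its best feasible assignment gives total 168.
Compare {#2, #3}: its best feasible assignment gives total 204.
Every other set of open sites that can feasibly serve all demand totals ≥ 168 even under its best assignment. Minimum: 115.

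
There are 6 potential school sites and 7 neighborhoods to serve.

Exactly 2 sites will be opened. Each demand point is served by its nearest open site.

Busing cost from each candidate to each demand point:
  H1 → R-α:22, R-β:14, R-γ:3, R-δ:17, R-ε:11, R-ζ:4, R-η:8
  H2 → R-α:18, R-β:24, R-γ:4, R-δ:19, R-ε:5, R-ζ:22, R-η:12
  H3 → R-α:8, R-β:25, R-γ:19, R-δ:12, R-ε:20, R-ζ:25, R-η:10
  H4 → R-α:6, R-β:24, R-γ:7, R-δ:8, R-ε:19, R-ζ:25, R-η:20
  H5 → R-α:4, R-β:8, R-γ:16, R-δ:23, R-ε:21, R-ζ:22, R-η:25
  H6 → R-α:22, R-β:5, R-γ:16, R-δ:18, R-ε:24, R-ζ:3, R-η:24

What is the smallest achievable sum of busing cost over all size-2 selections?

54

Open {H1, H4}.
  R-α→H4 6, R-β→H1 14, R-γ→H1 3, R-δ→H4 8, R-ε→H1 11, R-ζ→H1 4, R-η→H1 8  ⇒ total 54.
Compare {H1, H5}: total 55.
Compare {H1, H3}: total 60.
No size-2 selection does better; minimum is 54.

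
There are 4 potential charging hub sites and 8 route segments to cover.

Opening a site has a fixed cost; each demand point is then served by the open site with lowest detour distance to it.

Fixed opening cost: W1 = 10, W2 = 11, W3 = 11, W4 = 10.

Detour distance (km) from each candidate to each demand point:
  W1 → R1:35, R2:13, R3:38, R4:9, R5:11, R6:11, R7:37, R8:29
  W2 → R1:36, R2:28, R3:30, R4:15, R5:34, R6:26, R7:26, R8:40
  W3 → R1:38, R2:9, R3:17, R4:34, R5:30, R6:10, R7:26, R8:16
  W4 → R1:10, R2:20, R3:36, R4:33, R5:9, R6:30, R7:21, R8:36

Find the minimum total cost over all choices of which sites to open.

132

Open {W1, W3, W4}: assign each demand point to its cheapest open site.
  R1→W4 10, R2→W3 9, R3→W3 17, R4→W1 9, R5→W4 9, R6→W3 10, R7→W4 21, R8→W3 16
  detour distance 101, fixed 31 → total 132.
Compare {W2, W3, W4}: detour distance 107 + fixed 32 = 139.
Compare {W1, W2, W3, W4}: detour distance 101 + fixed 42 = 143.
Compare {W3, W4}: detour distance 125 + fixed 21 = 146.
All other subsets cost ≥ 139. Minimum total cost: 132.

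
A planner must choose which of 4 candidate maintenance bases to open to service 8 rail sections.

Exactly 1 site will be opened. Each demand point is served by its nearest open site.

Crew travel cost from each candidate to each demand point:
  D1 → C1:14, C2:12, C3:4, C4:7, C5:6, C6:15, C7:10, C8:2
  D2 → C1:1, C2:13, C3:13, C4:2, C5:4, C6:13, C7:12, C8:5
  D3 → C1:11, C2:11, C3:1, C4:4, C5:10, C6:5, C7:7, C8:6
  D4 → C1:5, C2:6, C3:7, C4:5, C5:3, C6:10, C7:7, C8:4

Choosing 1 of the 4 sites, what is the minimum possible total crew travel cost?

47

Open {D4}.
  C1→D4 5, C2→D4 6, C3→D4 7, C4→D4 5, C5→D4 3, C6→D4 10, C7→D4 7, C8→D4 4  ⇒ total 47.
Compare {D3}: total 55.
Compare {D2}: total 63.
No size-1 selection does better; minimum is 47.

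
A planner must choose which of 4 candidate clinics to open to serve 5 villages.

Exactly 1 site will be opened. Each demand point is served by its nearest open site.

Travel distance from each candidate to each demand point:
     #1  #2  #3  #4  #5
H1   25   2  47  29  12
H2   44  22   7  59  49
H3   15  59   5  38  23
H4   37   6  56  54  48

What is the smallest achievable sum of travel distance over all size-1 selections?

115

Open {H1}.
  #1→H1 25, #2→H1 2, #3→H1 47, #4→H1 29, #5→H1 12  ⇒ total 115.
Compare {H3}: total 140.
Compare {H2}: total 181.
No size-1 selection does better; minimum is 115.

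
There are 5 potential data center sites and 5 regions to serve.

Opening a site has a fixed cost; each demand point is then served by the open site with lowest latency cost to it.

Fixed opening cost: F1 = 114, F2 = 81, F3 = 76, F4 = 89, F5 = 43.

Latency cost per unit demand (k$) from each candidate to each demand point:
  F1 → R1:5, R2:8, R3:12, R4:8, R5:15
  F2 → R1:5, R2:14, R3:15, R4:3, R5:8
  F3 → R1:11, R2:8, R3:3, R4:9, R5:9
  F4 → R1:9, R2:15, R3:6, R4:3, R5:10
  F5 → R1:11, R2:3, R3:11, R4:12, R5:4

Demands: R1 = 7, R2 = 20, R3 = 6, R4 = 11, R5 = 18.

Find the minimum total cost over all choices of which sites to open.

Open {F2, F5}: assign each demand point to its cheapest open site.
  R1→F2 7×5=35, R2→F5 20×3=60, R3→F5 6×11=66, R4→F2 11×3=33, R5→F5 18×4=72
  latency cost 266, fixed 124 → total 390.
Compare {F4, F5}: latency cost 264 + fixed 132 = 396.
Compare {F2, F3, F5}: latency cost 218 + fixed 200 = 418.
Compare {F3, F5}: latency cost 326 + fixed 119 = 445.
All other subsets cost ≥ 396. Minimum total cost: 390.

390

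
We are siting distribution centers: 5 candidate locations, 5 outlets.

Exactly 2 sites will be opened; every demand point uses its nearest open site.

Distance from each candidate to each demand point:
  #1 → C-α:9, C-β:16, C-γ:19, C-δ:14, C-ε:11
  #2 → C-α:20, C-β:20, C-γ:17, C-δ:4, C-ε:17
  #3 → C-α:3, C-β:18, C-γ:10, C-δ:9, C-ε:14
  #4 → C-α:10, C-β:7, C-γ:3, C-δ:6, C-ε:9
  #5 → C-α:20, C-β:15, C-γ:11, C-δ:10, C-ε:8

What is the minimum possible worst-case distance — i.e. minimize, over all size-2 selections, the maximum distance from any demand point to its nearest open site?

9

Open {#1, #4}.
  Farthest demand point is C-α at distance 9 (to #1); all others are ≤ 9.
With {#3, #4} the worst case is 9.
With {#2, #4} the worst case is 10.
No size-2 selection achieves below 9.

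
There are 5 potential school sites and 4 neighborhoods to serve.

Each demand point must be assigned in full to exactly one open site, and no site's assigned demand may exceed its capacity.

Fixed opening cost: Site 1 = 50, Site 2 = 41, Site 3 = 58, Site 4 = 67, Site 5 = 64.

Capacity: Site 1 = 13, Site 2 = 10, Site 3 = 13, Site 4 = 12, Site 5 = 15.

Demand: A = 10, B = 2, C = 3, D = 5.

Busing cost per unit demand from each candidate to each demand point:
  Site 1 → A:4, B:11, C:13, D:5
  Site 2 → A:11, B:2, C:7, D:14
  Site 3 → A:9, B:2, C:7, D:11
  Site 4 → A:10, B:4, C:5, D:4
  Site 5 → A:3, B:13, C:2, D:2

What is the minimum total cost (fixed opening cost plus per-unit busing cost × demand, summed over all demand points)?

170

Open {Site 2, Site 5}; cheapest assignment that respects the capacities:
  Site 2 (cap 10, load 5): B, C — cost 2×2 + 3×7 = 25
  Site 5 (cap 15, load 15): A, D — cost 10×3 + 5×2 = 40
  Shipping 65, fixed 105 → total 170.
  Any other capacity-feasible assignment to {Site 2, Site 5} ships for at least 65.
Compare {Site 3, Site 5}: its best feasible assignment gives total 187.
Compare {Site 1, Site 5}: its best feasible assignment gives total 192.
Every other set of open sites that can feasibly serve all demand totals ≥ 187 even under its best assignment. Minimum: 170.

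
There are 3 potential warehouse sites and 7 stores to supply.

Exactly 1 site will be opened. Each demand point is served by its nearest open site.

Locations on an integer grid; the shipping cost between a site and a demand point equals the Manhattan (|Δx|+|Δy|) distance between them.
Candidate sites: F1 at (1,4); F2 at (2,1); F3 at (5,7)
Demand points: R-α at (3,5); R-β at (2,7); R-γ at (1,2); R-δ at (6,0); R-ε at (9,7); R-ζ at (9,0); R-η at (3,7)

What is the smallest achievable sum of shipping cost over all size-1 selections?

41

Open {F3}.
  R-α→F3 4, R-β→F3 3, R-γ→F3 9, R-δ→F3 8, R-ε→F3 4, R-ζ→F3 11, R-η→F3 2  ⇒ total 41.
Compare {F1}: total 46.
Compare {F2}: total 46.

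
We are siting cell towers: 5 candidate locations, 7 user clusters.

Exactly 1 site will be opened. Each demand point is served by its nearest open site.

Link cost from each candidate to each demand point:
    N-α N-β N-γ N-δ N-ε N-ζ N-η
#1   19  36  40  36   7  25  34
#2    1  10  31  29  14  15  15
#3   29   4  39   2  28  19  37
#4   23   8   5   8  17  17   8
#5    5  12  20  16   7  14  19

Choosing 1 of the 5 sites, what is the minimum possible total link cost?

86

Open {#4}.
  N-α→#4 23, N-β→#4 8, N-γ→#4 5, N-δ→#4 8, N-ε→#4 17, N-ζ→#4 17, N-η→#4 8  ⇒ total 86.
Compare {#5}: total 93.
Compare {#2}: total 115.
No size-1 selection does better; minimum is 86.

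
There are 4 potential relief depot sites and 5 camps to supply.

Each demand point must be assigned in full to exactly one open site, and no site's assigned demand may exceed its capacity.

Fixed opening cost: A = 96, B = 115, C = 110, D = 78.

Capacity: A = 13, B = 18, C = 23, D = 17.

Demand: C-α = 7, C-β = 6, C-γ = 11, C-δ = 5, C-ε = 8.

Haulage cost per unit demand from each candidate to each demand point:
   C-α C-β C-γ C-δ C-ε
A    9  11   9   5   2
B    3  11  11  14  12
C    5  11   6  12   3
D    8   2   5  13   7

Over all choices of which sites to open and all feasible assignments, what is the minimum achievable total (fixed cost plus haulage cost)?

Open {C, D}; cheapest assignment that respects the capacities:
  C (cap 23, load 20): C-α, C-δ, C-ε — cost 7×5 + 5×12 + 8×3 = 119
  D (cap 17, load 17): C-β, C-γ — cost 6×2 + 11×5 = 67
  Shipping 186, fixed 188 → total 374.
  Any other capacity-feasible assignment to {C, D} ships for at least 186.
Compare {A, B, D}: its best feasible assignment gives total 418.
Compare {A, C, D}: its best feasible assignment gives total 427.
Every other set of open sites that can feasibly serve all demand totals ≥ 418 even under its best assignment. Minimum: 374.

374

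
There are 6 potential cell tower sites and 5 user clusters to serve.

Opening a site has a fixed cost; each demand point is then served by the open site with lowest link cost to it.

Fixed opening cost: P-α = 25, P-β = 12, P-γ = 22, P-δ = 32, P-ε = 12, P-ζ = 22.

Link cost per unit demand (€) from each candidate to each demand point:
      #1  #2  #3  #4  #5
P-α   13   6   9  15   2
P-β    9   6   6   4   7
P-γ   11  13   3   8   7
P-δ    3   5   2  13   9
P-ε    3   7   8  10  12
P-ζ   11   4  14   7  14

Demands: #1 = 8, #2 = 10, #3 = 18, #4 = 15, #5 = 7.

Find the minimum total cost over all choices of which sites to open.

Open {P-α, P-β, P-δ}: assign each demand point to its cheapest open site.
  #1→P-δ 8×3=24, #2→P-δ 10×5=50, #3→P-δ 18×2=36, #4→P-β 15×4=60, #5→P-α 7×2=14
  link cost 184, fixed 69 → total 253.
Compare {P-β, P-δ}: link cost 219 + fixed 44 = 263.
Compare {P-α, P-β, P-δ, P-ε}: link cost 184 + fixed 81 = 265.
Compare {P-α, P-β, P-δ, P-ζ}: link cost 174 + fixed 91 = 265.
All other subsets cost ≥ 263. Minimum total cost: 253.

253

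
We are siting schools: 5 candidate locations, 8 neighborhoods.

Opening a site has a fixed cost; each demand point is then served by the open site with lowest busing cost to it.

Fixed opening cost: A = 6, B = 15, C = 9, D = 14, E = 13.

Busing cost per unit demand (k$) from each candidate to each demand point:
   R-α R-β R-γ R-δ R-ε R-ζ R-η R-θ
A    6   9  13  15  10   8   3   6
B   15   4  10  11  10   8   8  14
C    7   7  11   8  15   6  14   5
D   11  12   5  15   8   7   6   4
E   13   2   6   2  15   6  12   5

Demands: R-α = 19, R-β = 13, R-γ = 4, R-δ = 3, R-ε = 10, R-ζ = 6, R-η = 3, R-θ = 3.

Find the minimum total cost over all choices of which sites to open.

Open {A, D, E}: assign each demand point to its cheapest open site.
  R-α→A 19×6=114, R-β→E 13×2=26, R-γ→D 4×5=20, R-δ→E 3×2=6, R-ε→D 10×8=80, R-ζ→E 6×6=36, R-η→A 3×3=9, R-θ→D 3×4=12
  busing cost 303, fixed 33 → total 336.
Compare {A, C, D, E}: busing cost 303 + fixed 42 = 345.
Compare {A, E}: busing cost 330 + fixed 19 = 349.
Compare {A, B, D, E}: busing cost 303 + fixed 48 = 351.
All other subsets cost ≥ 345. Minimum total cost: 336.

336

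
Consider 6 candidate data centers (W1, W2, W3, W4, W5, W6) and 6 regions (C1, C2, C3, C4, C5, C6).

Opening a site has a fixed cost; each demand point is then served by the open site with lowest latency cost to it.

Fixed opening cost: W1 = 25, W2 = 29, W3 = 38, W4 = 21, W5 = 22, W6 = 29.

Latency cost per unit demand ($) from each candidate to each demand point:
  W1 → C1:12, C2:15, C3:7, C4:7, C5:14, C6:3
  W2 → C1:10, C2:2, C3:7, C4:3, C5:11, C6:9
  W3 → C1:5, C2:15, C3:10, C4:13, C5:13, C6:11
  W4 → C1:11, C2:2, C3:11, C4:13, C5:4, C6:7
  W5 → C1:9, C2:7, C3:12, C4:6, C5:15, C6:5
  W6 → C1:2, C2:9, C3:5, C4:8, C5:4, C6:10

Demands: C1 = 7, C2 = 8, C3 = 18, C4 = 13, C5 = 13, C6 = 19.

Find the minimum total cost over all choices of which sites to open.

Open {W1, W2, W6}: assign each demand point to its cheapest open site.
  C1→W6 7×2=14, C2→W2 8×2=16, C3→W6 18×5=90, C4→W2 13×3=39, C5→W6 13×4=52, C6→W1 19×3=57
  latency cost 268, fixed 83 → total 351.
Compare {W1, W2, W4, W6}: latency cost 268 + fixed 104 = 372.
Compare {W1, W2, W5, W6}: latency cost 268 + fixed 105 = 373.
Compare {W2, W5, W6}: latency cost 306 + fixed 80 = 386.
All other subsets cost ≥ 372. Minimum total cost: 351.

351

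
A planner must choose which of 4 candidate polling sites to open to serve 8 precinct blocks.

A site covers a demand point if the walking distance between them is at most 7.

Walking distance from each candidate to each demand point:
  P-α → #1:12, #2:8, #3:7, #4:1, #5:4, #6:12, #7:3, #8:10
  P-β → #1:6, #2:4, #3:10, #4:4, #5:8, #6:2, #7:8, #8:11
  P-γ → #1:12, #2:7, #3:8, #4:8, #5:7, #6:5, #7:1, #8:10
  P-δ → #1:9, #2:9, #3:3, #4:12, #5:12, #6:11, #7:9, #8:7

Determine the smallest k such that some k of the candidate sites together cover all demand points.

Coverage sets (demand points within 7 of each site):
  P-α: {#3, #4, #5, #7}
  P-β: {#1, #2, #4, #6}
  P-γ: {#2, #5, #6, #7}
  P-δ: {#3, #8}
No 2 sites suffice: every size-2 union leaves at least one demand point uncovered.
But {P-α, P-β, P-δ} covers everything, so the minimum is 3.

3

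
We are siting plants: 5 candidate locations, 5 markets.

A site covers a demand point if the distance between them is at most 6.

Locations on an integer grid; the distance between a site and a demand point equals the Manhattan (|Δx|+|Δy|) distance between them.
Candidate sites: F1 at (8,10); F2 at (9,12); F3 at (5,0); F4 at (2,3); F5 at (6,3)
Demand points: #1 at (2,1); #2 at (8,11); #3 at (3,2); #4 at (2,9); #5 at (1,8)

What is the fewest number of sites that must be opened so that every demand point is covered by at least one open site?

Coverage sets (demand points within 6 of each site):
  F1: {#2}
  F2: {#2}
  F3: {#1, #3}
  F4: {#1, #3, #4, #5}
  F5: {#1, #3}
No single site covers all 5 demand points.
But {F1, F4} covers everything, so the minimum is 2.

2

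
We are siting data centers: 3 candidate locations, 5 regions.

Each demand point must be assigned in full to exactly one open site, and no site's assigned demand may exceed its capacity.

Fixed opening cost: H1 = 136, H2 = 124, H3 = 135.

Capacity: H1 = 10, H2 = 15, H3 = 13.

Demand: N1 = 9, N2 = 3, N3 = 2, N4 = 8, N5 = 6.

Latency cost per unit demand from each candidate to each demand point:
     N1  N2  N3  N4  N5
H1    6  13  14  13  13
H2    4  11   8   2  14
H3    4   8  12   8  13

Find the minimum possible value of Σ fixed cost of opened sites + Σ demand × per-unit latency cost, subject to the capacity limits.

Open {H2, H3}; cheapest assignment that respects the capacities:
  H2 (cap 15, load 15): N1, N5 — cost 9×4 + 6×14 = 120
  H3 (cap 13, load 13): N2, N3, N4 — cost 3×8 + 2×12 + 8×8 = 112
  Shipping 232, fixed 259 → total 491.
  Any other capacity-feasible assignment to {H2, H3} ships for at least 232.
Compare {H1, H2, H3}: its best feasible assignment gives total 565.
Every other set of open sites that can feasibly serve all demand totals ≥ 565 even under its best assignment. Minimum: 491.

491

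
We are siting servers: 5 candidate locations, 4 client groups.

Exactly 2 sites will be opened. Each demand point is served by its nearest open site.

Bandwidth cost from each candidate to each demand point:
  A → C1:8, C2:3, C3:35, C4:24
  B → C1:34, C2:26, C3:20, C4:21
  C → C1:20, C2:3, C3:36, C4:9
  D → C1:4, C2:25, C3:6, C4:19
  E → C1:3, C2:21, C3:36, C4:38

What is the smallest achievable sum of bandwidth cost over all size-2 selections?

22

Open {C, D}.
  C1→D 4, C2→C 3, C3→D 6, C4→C 9  ⇒ total 22.
Compare {A, D}: total 32.
Compare {D, E}: total 49.
No size-2 selection does better; minimum is 22.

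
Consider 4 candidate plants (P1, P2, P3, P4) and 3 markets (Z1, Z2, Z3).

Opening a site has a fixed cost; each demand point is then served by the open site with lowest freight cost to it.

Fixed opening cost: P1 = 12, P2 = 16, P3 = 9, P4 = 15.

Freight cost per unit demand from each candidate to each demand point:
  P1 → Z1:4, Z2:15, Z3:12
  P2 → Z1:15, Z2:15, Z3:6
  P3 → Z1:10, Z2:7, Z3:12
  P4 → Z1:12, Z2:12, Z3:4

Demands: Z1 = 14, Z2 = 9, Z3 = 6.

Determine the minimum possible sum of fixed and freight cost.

179

Open {P1, P3, P4}: assign each demand point to its cheapest open site.
  Z1→P1 14×4=56, Z2→P3 9×7=63, Z3→P4 6×4=24
  freight cost 143, fixed 36 → total 179.
Compare {P1, P2, P3}: freight cost 155 + fixed 37 = 192.
Compare {P1, P2, P3, P4}: freight cost 143 + fixed 52 = 195.
Compare {P1, P3}: freight cost 191 + fixed 21 = 212.
All other subsets cost ≥ 192. Minimum total cost: 179.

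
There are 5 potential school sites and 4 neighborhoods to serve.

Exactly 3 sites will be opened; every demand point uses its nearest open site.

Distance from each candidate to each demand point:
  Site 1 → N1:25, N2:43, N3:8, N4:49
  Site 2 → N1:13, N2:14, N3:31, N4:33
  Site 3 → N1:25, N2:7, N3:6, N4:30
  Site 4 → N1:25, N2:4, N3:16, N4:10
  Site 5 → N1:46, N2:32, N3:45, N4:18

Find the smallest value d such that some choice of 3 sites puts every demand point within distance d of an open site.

Open {Site 1, Site 2, Site 4}.
  Farthest demand point is N1 at distance 13 (to Site 2); all others are ≤ 13.
With {Site 2, Site 3, Site 4} the worst case is 13.
With {Site 2, Site 4, Site 5} the worst case is 16.
No size-3 selection achieves below 13.

13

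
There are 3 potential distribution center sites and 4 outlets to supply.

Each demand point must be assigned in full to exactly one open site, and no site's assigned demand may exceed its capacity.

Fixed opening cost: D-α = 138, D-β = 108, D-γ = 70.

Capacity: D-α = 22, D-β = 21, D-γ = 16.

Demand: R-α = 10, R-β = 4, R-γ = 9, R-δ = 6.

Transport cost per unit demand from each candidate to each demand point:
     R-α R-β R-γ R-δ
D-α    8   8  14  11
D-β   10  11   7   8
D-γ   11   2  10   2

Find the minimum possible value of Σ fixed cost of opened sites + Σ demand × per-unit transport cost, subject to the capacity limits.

Open {D-β, D-γ}; cheapest assignment that respects the capacities:
  D-β (cap 21, load 19): R-α, R-γ — cost 10×10 + 9×7 = 163
  D-γ (cap 16, load 10): R-β, R-δ — cost 4×2 + 6×2 = 20
  Shipping 183, fixed 178 → total 361.
  Any other capacity-feasible assignment to {D-β, D-γ} ships for at least 183.
Compare {D-α, D-γ}: its best feasible assignment gives total 422.
Compare {D-α, D-β}: its best feasible assignment gives total 469.
Every other set of open sites that can feasibly serve all demand totals ≥ 422 even under its best assignment. Minimum: 361.

361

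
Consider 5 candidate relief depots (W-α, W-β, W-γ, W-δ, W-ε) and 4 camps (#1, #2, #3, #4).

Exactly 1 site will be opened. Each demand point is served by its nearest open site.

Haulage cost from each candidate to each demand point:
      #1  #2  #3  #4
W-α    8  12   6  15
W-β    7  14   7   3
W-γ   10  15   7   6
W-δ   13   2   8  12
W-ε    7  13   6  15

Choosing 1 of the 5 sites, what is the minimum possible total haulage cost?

31

Open {W-β}.
  #1→W-β 7, #2→W-β 14, #3→W-β 7, #4→W-β 3  ⇒ total 31.
Compare {W-δ}: total 35.
Compare {W-γ}: total 38.
No size-1 selection does better; minimum is 31.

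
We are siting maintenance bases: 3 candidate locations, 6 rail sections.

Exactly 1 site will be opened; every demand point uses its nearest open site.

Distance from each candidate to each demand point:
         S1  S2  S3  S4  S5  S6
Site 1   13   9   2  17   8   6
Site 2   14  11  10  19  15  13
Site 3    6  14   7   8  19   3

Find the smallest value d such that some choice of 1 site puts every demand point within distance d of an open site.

Open {Site 1}.
  Farthest demand point is S4 at distance 17 (to Site 1); all others are ≤ 17.
With {Site 2} the worst case is 19.
With {Site 3} the worst case is 19.
No size-1 selection achieves below 17.

17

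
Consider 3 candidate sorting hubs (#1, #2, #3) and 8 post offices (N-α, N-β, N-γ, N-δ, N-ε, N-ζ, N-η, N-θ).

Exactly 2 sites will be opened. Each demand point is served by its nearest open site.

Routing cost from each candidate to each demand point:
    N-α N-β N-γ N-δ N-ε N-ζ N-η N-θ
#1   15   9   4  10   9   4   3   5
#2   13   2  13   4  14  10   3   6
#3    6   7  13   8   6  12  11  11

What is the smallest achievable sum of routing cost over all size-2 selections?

43

Open {#1, #3}.
  N-α→#3 6, N-β→#3 7, N-γ→#1 4, N-δ→#3 8, N-ε→#3 6, N-ζ→#1 4, N-η→#1 3, N-θ→#1 5  ⇒ total 43.
Compare {#1, #2}: total 44.
Compare {#2, #3}: total 50.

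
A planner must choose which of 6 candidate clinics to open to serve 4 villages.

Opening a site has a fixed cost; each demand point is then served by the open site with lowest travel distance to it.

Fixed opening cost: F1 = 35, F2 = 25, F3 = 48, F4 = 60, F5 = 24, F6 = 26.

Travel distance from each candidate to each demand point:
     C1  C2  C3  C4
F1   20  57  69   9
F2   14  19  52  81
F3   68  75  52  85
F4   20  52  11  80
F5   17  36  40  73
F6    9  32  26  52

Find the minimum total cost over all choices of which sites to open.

Open {F1, F6}: assign each demand point to its cheapest open site.
  C1→F6 9, C2→F6 32, C3→F6 26, C4→F1 9
  travel distance 76, fixed 61 → total 137.
Compare {F6}: travel distance 119 + fixed 26 = 145.
Compare {F1, F2, F6}: travel distance 63 + fixed 86 = 149.
Compare {F1, F2}: travel distance 94 + fixed 60 = 154.
All other subsets cost ≥ 145. Minimum total cost: 137.

137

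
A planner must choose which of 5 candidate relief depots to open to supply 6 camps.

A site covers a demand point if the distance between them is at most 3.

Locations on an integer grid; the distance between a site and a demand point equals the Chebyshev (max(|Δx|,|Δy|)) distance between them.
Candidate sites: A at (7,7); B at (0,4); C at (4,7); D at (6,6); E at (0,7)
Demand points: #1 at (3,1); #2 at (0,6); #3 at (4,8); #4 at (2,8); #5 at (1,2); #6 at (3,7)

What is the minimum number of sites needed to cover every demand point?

Coverage sets (demand points within 3 of each site):
  A: {#3}
  B: {#1, #2, #5, #6}
  C: {#3, #4, #6}
  D: {#3, #6}
  E: {#2, #4, #6}
No single site covers all 6 demand points.
But {B, C} covers everything, so the minimum is 2.

2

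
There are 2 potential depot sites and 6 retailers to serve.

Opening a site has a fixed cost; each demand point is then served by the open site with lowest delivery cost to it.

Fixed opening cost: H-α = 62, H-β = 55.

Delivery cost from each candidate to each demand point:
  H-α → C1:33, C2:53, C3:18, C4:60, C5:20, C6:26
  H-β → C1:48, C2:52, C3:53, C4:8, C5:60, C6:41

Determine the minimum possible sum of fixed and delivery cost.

Open {H-α}: assign each demand point to its cheapest open site.
  C1→H-α 33, C2→H-α 53, C3→H-α 18, C4→H-α 60, C5→H-α 20, C6→H-α 26
  delivery cost 210, fixed 62 → total 272.
Compare {H-α, H-β}: delivery cost 157 + fixed 117 = 274.
Compare {H-β}: delivery cost 262 + fixed 55 = 317.

272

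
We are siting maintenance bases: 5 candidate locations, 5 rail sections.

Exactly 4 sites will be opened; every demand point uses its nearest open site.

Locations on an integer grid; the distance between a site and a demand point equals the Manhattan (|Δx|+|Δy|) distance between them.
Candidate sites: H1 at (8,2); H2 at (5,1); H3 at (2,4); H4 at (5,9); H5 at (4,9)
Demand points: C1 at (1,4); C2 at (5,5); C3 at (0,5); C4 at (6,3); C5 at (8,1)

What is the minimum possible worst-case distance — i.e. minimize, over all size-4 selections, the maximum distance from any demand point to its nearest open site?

Open {H1, H2, H3, H4}.
  Farthest demand point is C2 at distance 4 (to H2); all others are ≤ 4.
With {H1, H2, H3, H5} the worst case is 4.
With {H1, H3, H4, H5} the worst case is 4.
No size-4 selection achieves below 4.

4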